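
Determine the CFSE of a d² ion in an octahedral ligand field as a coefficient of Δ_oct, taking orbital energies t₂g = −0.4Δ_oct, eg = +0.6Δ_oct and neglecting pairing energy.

For octahedral d² the high- and low-spin configurations coincide.
Configuration: t₂g² eg⁰.
CFSE = 2(-0.4Δ_oct) + 0(0.6Δ_oct) = -0.8Δ_oct + 0.0Δ_oct = -0.8Δ_oct.

-0.8 Δ_oct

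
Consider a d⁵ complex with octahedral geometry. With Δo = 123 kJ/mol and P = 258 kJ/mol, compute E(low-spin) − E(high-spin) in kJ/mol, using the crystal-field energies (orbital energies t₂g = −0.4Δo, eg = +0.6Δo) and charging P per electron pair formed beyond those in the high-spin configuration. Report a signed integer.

270

In the high-spin limit (t₂g³ eg²) the orbital term is 0.0Δo = 0 kJ/mol, with no excess pairing.
Low-spin t₂g⁵ eg⁰ gives -2.0Δo = -246 kJ/mol, but forming 2 extra pairs costs 2P = 516 kJ/mol, so E(LS) = -246 + 516 = 270 kJ/mol.
The difference is 270 − (0) = 270 kJ/mol, so high-spin lies lower.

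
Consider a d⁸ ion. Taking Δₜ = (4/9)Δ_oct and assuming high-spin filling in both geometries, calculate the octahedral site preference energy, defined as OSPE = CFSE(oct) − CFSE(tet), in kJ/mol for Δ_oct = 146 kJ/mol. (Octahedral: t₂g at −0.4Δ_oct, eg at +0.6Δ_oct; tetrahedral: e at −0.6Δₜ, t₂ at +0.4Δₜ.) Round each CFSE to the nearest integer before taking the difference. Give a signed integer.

Octahedral high-spin t₂g⁶ eg²: CFSE = -1.2 × 146 = -175 kJ/mol.
Tetrahedral e⁴ t₂⁴ gives -0.8Δₜ = -0.8 × (4/9) × 146 = -52 kJ/mol.
OSPE = CFSE(oct) − CFSE(tet) = -175 − (-52) = -123 kJ/mol.

-123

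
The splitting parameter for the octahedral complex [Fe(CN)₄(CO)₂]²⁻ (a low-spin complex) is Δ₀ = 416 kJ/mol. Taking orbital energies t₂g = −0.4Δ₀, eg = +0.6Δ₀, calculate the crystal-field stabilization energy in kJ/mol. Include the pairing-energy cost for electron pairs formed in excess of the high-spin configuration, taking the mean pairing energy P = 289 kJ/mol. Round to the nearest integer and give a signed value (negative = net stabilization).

-420

Ligand charges: 4×(-1) from CN⁻ and 2×(+0) from CO sum to -4; with overall charge -2, Fe is +2.
Group 8 minus oxidation state +2 gives a d⁶ configuration for Fe²⁺.
Electron filling gives t₂g⁶ eg⁰.
The orbital stabilization is -2.4Δ₀ = -2.4 × 416 = -998 kJ/mol.
Relative to high-spin t₂g⁴ eg² (1 paired), the low-spin configuration has 2 additional pairs, contributing +2 × 289 = +578 kJ/mol.
Combining: -998 + 578 = -420 kJ/mol.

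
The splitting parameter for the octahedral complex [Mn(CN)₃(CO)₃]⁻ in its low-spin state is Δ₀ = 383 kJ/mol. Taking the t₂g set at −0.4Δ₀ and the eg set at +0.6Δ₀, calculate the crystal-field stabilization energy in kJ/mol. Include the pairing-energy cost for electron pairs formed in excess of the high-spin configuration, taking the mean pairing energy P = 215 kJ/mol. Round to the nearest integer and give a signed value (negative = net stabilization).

-336

Ligand charges: 3×(-1) from CN⁻ and 3×(+0) from CO sum to -3; with overall charge -1, Mn is +2.
Mn²⁺: group 7, so d-count = 7 − 2 = 5.
The d⁵ electrons fill as t₂g⁵ eg⁰.
The orbital stabilization is -2.0Δ₀ = -2.0 × 383 = -766 kJ/mol.
Relative to high-spin t₂g³ eg² (0 paired), the low-spin configuration has 2 additional pairs, contributing +2 × 215 = +430 kJ/mol.
Overall CFSE = -766 + 430 = -336 kJ/mol.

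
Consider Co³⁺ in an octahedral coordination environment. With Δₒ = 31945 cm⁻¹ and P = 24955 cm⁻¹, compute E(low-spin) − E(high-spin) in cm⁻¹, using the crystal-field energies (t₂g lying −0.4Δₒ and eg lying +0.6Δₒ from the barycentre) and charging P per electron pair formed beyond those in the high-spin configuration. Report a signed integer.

Co sits in group 9; removing 3 electrons leaves Co³⁺ with 9 − 3 = 6 d electrons.
High-spin: t₂g⁴ eg², CFSE = -0.4Δₒ = -12778 cm⁻¹.
For low-spin the configuration is t₂g⁶ eg⁰: orbital energy -2.4 × 31945 = -76668 cm⁻¹, and 2 additional pairs relative to high-spin add 49910 cm⁻¹, giving -26758 cm⁻¹.
Thus E(LS) − E(HS) = -13980 cm⁻¹.

-13980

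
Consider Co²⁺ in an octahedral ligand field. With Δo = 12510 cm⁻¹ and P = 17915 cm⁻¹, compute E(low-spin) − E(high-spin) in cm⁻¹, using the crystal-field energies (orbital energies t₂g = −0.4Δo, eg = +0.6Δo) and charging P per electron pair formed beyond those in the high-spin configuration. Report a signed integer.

5405

Co is in group 9, so Co²⁺ is d⁷ (9 − 2 = 7).
In the high-spin limit (t₂g⁵ eg²) the orbital term is -0.8Δo = -10008 cm⁻¹, with no excess pairing.
For low-spin the configuration is t₂g⁶ eg¹: orbital energy -1.8 × 12510 = -22518 cm⁻¹, and 1 additional pair relative to high-spin adds 17915 cm⁻¹, giving -4603 cm⁻¹.
Thus E(LS) − E(HS) = 5405 cm⁻¹.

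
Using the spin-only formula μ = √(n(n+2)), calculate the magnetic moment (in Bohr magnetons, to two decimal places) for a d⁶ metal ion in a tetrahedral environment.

4.90 Bohr magnetons

Tetrahedral fields are weak (Δₜ ≈ 4/9 Δₒ), so electrons fill high-spin.
Configuration: e^3 t2^3 → 4 unpaired electrons.
μ(spin-only) = √[4(4+2)] = √24 ≈ 4.90 Bohr magnetons.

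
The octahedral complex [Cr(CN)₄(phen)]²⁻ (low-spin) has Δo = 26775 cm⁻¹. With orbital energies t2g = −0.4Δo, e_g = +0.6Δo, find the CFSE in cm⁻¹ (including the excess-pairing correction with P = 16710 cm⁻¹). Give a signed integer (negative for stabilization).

Ligand charges: 4×(-1) from CN⁻ and 1×(+0) from phen sum to -4; with overall charge -2, Cr is +2.
Cr²⁺: group 6, so d-count = 6 − 2 = 4.
Configuration: t2g^4 e_g^0.
The orbital stabilization is -1.6Δo = -1.6 × 26775 = -42840 cm⁻¹.
Pairing penalty: 1 pair vs 0 in the high-spin reference → 1 extra × P = 16710 cm⁻¹.
Combining: -42840 + 16710 = -26130 cm⁻¹.

-26130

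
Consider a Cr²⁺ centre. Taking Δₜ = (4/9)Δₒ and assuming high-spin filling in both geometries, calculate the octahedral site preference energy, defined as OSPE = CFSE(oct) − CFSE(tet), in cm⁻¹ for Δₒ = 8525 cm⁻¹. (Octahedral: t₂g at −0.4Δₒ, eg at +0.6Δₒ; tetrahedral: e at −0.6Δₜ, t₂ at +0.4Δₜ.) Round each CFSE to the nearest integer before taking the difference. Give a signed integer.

Group 6 minus oxidation state +2 gives a d⁴ configuration for Cr²⁺.
Octahedral (high-spin): t₂g³ eg¹, CFSE = 3(−0.4) + 1(+0.6) = -0.6Δₒ = -0.6 × 8525 = -5115 cm⁻¹.
In a tetrahedral site the filling is e² t₂²: CFSE(tet) = -0.4Δₜ = -0.4 × (4/9)(8525) = -1516 cm⁻¹.
Subtracting, OSPE = -5115 − (-1516) = -3599 cm⁻¹.

-3599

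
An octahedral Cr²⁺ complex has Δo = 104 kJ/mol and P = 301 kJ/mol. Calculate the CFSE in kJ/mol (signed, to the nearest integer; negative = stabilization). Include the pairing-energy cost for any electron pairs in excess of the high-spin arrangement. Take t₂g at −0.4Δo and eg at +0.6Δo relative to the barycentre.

-62

Group 6 minus oxidation state +2 gives a d⁴ configuration for Cr²⁺.
With Δo < P the complex is high-spin.
That gives t₂g³ eg¹.
Orbital CFSE = -0.6Δo = -0.6 × 104 = -62 kJ/mol.
High-spin has no excess pairs, so no pairing correction applies.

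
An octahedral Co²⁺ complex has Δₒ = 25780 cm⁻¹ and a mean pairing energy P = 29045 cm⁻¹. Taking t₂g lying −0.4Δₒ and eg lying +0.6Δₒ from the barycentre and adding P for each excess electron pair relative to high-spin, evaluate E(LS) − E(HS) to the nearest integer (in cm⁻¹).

3265

Group 9 minus oxidation state +2 gives a d⁷ configuration for Co²⁺.
High-spin: t₂g⁵ eg², CFSE = -0.8Δₒ = -20624 cm⁻¹.
Low-spin t₂g⁶ eg¹ gives -1.8Δₒ = -46404 cm⁻¹, but forming 1 extra pair costs 1P = 29045 cm⁻¹, so E(LS) = -46404 + 29045 = -17359 cm⁻¹.
Thus E(LS) − E(HS) = 3265 cm⁻¹.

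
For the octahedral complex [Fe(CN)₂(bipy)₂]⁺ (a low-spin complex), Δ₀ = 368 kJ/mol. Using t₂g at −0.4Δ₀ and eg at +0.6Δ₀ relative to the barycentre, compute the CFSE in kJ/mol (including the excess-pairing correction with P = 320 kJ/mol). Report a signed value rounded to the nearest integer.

Ligand charges: 2×(-1) from CN⁻ and 2×(+0) from bipy sum to -2; with overall charge +1, Fe is +3.
Fe is in group 8, so Fe³⁺ is d⁵ (8 − 3 = 5).
Configuration: t₂g⁵ eg⁰.
Orbital CFSE = 5(-0.4) + 0(0.6) = -2.0Δ₀ = -2.0 × 368 = -736 kJ/mol.
Relative to high-spin t₂g³ eg² (0 paired), the low-spin configuration has 2 additional pairs, contributing +2 × 320 = +640 kJ/mol.
Net CFSE = -736 + 640 = -96 kJ/mol.

-96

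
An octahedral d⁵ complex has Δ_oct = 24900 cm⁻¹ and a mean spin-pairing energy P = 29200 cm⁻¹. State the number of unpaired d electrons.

5

Δ_oct < P, so pairing is avoided: the ground state is high-spin.
Filling d⁵ accordingly: t2g^3 e_g^2.
Unpaired electrons: 5.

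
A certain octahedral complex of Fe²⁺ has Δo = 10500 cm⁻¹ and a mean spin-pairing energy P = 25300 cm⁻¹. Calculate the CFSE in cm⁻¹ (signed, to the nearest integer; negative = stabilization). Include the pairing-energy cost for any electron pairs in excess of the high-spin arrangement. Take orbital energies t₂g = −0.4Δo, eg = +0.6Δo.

Group 8 minus oxidation state +2 gives a d⁶ configuration for Fe²⁺.
With Δo < P the complex is high-spin.
Configuration: t₂g⁴ eg².
Orbital CFSE = -0.4Δo = -0.4 × 10500 = -4200 cm⁻¹.
High-spin has no excess pairs, so no pairing correction applies.

-4200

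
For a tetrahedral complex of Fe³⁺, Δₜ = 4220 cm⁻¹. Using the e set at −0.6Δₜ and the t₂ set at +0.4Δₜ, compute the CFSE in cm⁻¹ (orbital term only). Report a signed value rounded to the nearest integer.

Fe is in group 8, so Fe³⁺ is d⁵ (8 − 3 = 5).
With tetrahedral geometry the complex is necessarily high-spin.
Configuration: e² t₂³.
The orbital stabilization is 0.0Δₜ = 0.0 × 4220 = 0 cm⁻¹.

0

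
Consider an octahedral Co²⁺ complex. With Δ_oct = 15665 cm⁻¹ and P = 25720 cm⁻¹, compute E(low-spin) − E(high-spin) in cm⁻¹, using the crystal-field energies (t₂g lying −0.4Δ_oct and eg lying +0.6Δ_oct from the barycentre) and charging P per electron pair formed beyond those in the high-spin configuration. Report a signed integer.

10055

Group 9 minus oxidation state +2 gives a d⁷ configuration for Co²⁺.
High-spin d⁷ fills as t₂g⁵ eg² with CFSE 5(−0.4) + 2(+0.6) = -0.8Δ_oct = -12532 cm⁻¹.
Low-spin t₂g⁶ eg¹ gives -1.8Δ_oct = -28197 cm⁻¹, but forming 1 extra pair costs 1P = 25720 cm⁻¹, so E(LS) = -28197 + 25720 = -2477 cm⁻¹.
E(LS) − E(HS) = -2477 − (-12532) = 10055 cm⁻¹.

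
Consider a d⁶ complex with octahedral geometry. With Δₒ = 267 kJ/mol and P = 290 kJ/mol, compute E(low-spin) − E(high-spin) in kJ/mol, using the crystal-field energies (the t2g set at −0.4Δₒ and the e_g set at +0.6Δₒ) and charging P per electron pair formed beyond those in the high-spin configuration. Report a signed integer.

46

High-spin d⁶ fills as t2g^4 e_g^2 with CFSE 4(−0.4) + 2(+0.6) = -0.4Δₒ = -107 kJ/mol.
For low-spin the configuration is t2g^6 e_g^0: orbital energy -2.4 × 267 = -641 kJ/mol, and 2 additional pairs relative to high-spin add 580 kJ/mol, giving -61 kJ/mol.
The difference is -61 − (-107) = 46 kJ/mol, so high-spin lies lower.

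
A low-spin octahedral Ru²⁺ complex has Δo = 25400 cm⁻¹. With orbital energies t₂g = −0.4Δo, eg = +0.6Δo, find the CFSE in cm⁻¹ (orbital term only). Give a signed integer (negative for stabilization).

Group 8 minus oxidation state +2 gives a d⁶ configuration for Ru²⁺.
Configuration: t₂g⁶ eg⁰.
Orbital CFSE = 6(-0.4) + 0(0.6) = -2.4Δo = -2.4 × 25400 = -60960 cm⁻¹.

-60960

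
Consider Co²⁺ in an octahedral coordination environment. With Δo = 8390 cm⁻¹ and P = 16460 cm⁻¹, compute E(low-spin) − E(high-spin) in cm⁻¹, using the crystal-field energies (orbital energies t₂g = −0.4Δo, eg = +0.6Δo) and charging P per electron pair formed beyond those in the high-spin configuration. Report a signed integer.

Group 9 minus oxidation state +2 gives a d⁷ configuration for Co²⁺.
High-spin d⁷ fills as t₂g⁵ eg² with CFSE 5(−0.4) + 2(+0.6) = -0.8Δo = -6712 cm⁻¹.
Low-spin: t₂g⁶ eg¹, orbital CFSE = -1.8Δo = -15102 cm⁻¹; plus 1 excess pair × P = +16460 cm⁻¹; total 1358 cm⁻¹.
E(LS) − E(HS) = 1358 − (-6712) = 8070 cm⁻¹.

8070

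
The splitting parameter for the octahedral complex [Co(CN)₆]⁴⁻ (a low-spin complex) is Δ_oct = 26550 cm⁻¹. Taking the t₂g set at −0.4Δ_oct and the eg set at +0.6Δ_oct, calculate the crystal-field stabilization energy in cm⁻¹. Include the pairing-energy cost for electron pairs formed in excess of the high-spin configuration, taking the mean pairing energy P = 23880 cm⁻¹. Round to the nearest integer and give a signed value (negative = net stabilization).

-23910

Each CN⁻ contributes -1; 6 × (-1) = -6. With overall charge -4, Co is in the +2 oxidation state.
Group 9 minus oxidation state +2 gives a d⁷ configuration for Co²⁺.
Configuration: t₂g⁶ eg¹.
The orbital stabilization is -1.8Δ_oct = -1.8 × 26550 = -47790 cm⁻¹.
High-spin d⁷ would be t₂g⁵ eg² with 2 pairs; low-spin has 3, so 1 excess pair costs +1P = +23880 cm⁻¹.
Net CFSE = -47790 + 23880 = -23910 cm⁻¹.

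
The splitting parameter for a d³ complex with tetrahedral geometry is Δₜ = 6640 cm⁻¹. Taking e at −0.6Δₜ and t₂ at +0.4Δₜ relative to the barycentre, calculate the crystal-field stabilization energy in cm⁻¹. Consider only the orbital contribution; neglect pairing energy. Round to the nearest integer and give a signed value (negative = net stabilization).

Tetrahedral fields are weak (Δₜ ≈ 4/9 Δₒ), so electrons fill high-spin.
Configuration: e² t₂¹.
Orbital CFSE = 2(-0.6) + 1(0.4) = -0.8Δₜ = -0.8 × 6640 = -5312 cm⁻¹.

-5312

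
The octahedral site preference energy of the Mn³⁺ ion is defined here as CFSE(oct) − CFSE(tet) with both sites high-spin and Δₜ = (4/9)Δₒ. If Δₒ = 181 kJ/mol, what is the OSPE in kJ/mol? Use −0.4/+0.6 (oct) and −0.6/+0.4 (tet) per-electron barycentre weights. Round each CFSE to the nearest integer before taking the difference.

-77

Mn is in group 7, so Mn³⁺ is d⁴ (7 − 3 = 4).
Octahedral (high-spin): t2g^3 e_g^1, CFSE = 3(−0.4) + 1(+0.6) = -0.6Δₒ = -0.6 × 181 = -109 kJ/mol.
In a tetrahedral site the filling is e^2 t2^2: CFSE(tet) = -0.4Δₜ = -0.4 × (4/9)(181) = -32 kJ/mol.
Subtracting, OSPE = -109 − (-32) = -77 kJ/mol.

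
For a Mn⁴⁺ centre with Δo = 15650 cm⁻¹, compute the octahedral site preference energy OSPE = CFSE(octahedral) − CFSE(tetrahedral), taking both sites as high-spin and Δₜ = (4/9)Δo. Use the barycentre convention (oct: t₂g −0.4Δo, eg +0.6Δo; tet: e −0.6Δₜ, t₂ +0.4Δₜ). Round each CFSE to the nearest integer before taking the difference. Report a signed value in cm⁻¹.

Group 7 minus oxidation state +4 gives a d³ configuration for Mn⁴⁺.
Octahedral high-spin t2g^3 e_g^0: CFSE = -1.2 × 15650 = -18780 cm⁻¹.
Tetrahedral: e^2 t2^1, CFSE = 2(−0.6) + 1(+0.4) = -0.8Δₜ = -0.8 × (4/9) × 15650 = -5564 cm⁻¹.
Subtracting, OSPE = -18780 − (-5564) = -13216 cm⁻¹.

-13216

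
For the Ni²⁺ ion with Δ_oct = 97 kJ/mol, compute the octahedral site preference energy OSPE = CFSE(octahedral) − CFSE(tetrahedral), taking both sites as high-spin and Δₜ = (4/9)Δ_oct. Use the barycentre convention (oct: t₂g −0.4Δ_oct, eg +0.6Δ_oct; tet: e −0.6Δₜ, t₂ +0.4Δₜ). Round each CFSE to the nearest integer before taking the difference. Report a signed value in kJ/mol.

Ni is in group 10, so Ni²⁺ is d⁸ (10 − 2 = 8).
In an octahedral site d⁸ (HS) is t₂g⁶ eg², giving CFSE(oct) = -1.2Δ_oct = -116 kJ/mol.
In a tetrahedral site the filling is e⁴ t₂⁴: CFSE(tet) = -0.8Δₜ = -0.8 × (4/9)(97) = -34 kJ/mol.
Subtracting, OSPE = -116 − (-34) = -82 kJ/mol.

-82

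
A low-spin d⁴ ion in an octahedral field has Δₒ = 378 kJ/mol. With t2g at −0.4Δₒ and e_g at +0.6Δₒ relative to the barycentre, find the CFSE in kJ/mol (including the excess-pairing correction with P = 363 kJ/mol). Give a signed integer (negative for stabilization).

-242

Electron filling gives t2g^4 e_g^0.
Orbital CFSE = 4(-0.4) + 0(0.6) = -1.6Δₒ = -1.6 × 378 = -605 kJ/mol.
Relative to high-spin t2g^3 e_g^1 (0 paired), the low-spin configuration has 1 additional pair, contributing +1 × 363 = +363 kJ/mol.
Net CFSE = -605 + 363 = -242 kJ/mol.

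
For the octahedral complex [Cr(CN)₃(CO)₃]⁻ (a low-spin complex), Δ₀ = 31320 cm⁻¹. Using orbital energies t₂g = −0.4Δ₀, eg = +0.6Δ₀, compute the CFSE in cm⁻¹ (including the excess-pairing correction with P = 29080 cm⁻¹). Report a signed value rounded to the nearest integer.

Ligand charges: 3×(-1) from CN⁻ and 3×(+0) from CO sum to -3; with overall charge -1, Cr is +2.
Cr is in group 6, so Cr²⁺ is d⁴ (6 − 2 = 4).
Electron filling gives t₂g⁴ eg⁰.
The orbital stabilization is -1.6Δ₀ = -1.6 × 31320 = -50112 cm⁻¹.
High-spin d⁴ would be t₂g³ eg¹ with 0 pairs; low-spin has 1, so 1 excess pair costs +1P = +29080 cm⁻¹.
Overall CFSE = -50112 + 29080 = -21032 cm⁻¹.

-21032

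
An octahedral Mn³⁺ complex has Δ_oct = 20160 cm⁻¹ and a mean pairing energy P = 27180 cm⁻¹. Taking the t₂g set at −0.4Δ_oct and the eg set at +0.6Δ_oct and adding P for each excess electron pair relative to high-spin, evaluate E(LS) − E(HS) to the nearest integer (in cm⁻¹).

7020

Mn sits in group 7; removing 3 electrons leaves Mn³⁺ with 7 − 3 = 4 d electrons.
In the high-spin limit (t₂g³ eg¹) the orbital term is -0.6Δ_oct = -12096 cm⁻¹, with no excess pairing.
For low-spin the configuration is t₂g⁴ eg⁰: orbital energy -1.6 × 20160 = -32256 cm⁻¹, and 1 additional pair relative to high-spin adds 27180 cm⁻¹, giving -5076 cm⁻¹.
The difference is -5076 − (-12096) = 7020 cm⁻¹, so high-spin lies lower.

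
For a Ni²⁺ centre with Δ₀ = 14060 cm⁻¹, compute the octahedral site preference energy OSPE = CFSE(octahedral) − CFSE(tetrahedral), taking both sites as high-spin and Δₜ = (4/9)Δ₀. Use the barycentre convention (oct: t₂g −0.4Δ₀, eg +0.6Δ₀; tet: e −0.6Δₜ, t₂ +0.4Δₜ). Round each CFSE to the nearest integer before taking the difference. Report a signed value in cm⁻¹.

Ni is in group 10, so Ni²⁺ is d⁸ (10 − 2 = 8).
Octahedral high-spin t2g^6 e_g^2: CFSE = -1.2 × 14060 = -16872 cm⁻¹.
Tetrahedral: e^4 t2^4, CFSE = 4(−0.6) + 4(+0.4) = -0.8Δₜ = -0.8 × (4/9) × 14060 = -4999 cm⁻¹.
OSPE = -16872 − (-4999) = -11873 cm⁻¹.

-11873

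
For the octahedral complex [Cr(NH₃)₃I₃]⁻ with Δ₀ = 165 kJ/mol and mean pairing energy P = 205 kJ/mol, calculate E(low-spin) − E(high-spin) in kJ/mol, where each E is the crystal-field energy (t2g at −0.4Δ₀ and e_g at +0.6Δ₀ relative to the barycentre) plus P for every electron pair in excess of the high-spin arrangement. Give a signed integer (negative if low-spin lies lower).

40

Ligand charges: 3×(+0) from NH₃ and 3×(-1) from I⁻ sum to -3; with overall charge -1, Cr is +2.
Cr sits in group 6; removing 2 electrons leaves Cr²⁺ with 6 − 2 = 4 d electrons.
In the high-spin limit (t2g^3 e_g^1) the orbital term is -0.6Δ₀ = -99 kJ/mol, with no excess pairing.
For low-spin the configuration is t2g^4 e_g^0: orbital energy -1.6 × 165 = -264 kJ/mol, and 1 additional pair relative to high-spin adds 205 kJ/mol, giving -59 kJ/mol.
Thus E(LS) − E(HS) = 40 kJ/mol.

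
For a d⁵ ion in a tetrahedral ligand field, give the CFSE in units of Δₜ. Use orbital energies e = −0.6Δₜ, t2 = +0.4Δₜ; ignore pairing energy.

0.0 Δₜ

Tetrahedral splitting is small, so the complex is high-spin.
Configuration: e^2 t2^3.
CFSE = 2(-0.6Δₜ) + 3(0.4Δₜ) = -1.2Δₜ + 1.2Δₜ = 0.0Δₜ.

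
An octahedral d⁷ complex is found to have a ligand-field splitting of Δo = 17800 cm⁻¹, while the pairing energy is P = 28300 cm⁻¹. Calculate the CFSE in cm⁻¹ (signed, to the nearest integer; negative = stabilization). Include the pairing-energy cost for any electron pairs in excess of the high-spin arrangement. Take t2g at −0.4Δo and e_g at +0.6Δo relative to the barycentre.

Since Δo = 17800 cm⁻¹ < P = 28300 cm⁻¹, the complex adopts the high-spin configuration.
Filling d⁷ accordingly: t2g^5 e_g^2.
Orbital CFSE = -0.8Δo = -0.8 × 17800 = -14240 cm⁻¹.
High-spin has no excess pairs, so no pairing correction applies.

-14240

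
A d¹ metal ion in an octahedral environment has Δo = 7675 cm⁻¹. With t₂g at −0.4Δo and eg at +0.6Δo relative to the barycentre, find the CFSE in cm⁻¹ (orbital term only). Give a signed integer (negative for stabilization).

The d¹ electrons fill as t₂g¹ eg⁰.
Orbital CFSE = 1(-0.4) + 0(0.6) = -0.4Δo = -0.4 × 7675 = -3070 cm⁻¹.

-3070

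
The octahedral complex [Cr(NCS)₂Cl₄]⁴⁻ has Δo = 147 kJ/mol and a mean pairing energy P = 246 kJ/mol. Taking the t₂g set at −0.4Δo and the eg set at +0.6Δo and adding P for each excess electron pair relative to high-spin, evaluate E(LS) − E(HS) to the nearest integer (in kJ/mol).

Ligand charges: 2×(-1) from NCS⁻ and 4×(-1) from Cl⁻ sum to -6; with overall charge -4, Cr is +2.
Cr sits in group 6; removing 2 electrons leaves Cr²⁺ with 6 − 2 = 4 d electrons.
In the high-spin limit (t₂g³ eg¹) the orbital term is -0.6Δo = -88 kJ/mol, with no excess pairing.
Low-spin t₂g⁴ eg⁰ gives -1.6Δo = -235 kJ/mol, but forming 1 extra pair costs 1P = 246 kJ/mol, so E(LS) = -235 + 246 = 11 kJ/mol.
E(LS) − E(HS) = 11 − (-88) = 99 kJ/mol.

99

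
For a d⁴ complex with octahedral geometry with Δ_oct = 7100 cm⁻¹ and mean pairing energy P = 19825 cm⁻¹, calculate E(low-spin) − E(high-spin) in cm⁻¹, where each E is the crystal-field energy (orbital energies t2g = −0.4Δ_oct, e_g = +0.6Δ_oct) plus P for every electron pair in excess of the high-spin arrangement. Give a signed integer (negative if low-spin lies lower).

High-spin d⁴ fills as t2g^3 e_g^1 with CFSE 3(−0.4) + 1(+0.6) = -0.6Δ_oct = -4260 cm⁻¹.
Low-spin t2g^4 e_g^0 gives -1.6Δ_oct = -11360 cm⁻¹, but forming 1 extra pair costs 1P = 19825 cm⁻¹, so E(LS) = -11360 + 19825 = 8465 cm⁻¹.
Thus E(LS) − E(HS) = 12725 cm⁻¹.

12725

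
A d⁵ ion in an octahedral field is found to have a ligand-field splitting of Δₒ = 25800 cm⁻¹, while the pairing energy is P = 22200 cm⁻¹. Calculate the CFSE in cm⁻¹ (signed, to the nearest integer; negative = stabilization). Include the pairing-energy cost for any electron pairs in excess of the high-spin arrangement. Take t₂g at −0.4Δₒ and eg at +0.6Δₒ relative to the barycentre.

-7200

Δₒ > P, so pairing is preferred: the ground state is low-spin.
That gives t₂g⁵ eg⁰.
Orbital CFSE = -2.0Δₒ = -2.0 × 25800 = -51600 cm⁻¹.
Excess pairs vs high-spin: 2 − 0 = 2; pairing cost = +44400 cm⁻¹.
Net CFSE = -51600 + 44400 = -7200 cm⁻¹.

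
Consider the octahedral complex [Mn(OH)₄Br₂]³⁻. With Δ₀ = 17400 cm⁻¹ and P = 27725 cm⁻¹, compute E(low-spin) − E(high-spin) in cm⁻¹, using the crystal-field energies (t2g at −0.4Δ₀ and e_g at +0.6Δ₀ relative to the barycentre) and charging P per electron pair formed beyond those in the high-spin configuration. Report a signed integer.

10325

Ligand charges: 4×(-1) from OH⁻ and 2×(-1) from Br⁻ sum to -6; with overall charge -3, Mn is +3.
Mn³⁺: group 7, so d-count = 7 − 3 = 4.
High-spin: t2g^3 e_g^1, CFSE = -0.6Δ₀ = -10440 cm⁻¹.
Low-spin: t2g^4 e_g^0, orbital CFSE = -1.6Δ₀ = -27840 cm⁻¹; plus 1 excess pair × P = +27725 cm⁻¹; total -115 cm⁻¹.
Thus E(LS) − E(HS) = 10325 cm⁻¹.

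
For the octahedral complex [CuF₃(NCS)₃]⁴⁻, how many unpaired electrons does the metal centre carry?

Ligand charges: 3×(-1) from F⁻ and 3×(-1) from NCS⁻ sum to -6; with overall charge -4, Cu is +2.
Cu is in group 11, so Cu²⁺ is d⁹ (11 − 2 = 9).
Configuration: t₂g⁶ eg³, giving 1 unpaired electron.

1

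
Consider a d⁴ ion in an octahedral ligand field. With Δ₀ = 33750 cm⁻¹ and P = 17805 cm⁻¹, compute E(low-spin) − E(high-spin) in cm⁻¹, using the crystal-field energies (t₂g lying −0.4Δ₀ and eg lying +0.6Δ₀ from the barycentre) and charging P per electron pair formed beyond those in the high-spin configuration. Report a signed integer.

-15945

In the high-spin limit (t₂g³ eg¹) the orbital term is -0.6Δ₀ = -20250 cm⁻¹, with no excess pairing.
Low-spin: t₂g⁴ eg⁰, orbital CFSE = -1.6Δ₀ = -54000 cm⁻¹; plus 1 excess pair × P = +17805 cm⁻¹; total -36195 cm⁻¹.
The difference is -36195 − (-20250) = -15945 cm⁻¹, so low-spin lies lower.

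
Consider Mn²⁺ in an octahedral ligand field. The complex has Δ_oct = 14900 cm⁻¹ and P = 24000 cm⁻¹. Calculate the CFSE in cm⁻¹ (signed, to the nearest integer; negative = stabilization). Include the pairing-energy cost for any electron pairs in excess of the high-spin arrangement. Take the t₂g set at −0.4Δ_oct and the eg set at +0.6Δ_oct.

Mn sits in group 7; removing 2 electrons leaves Mn²⁺ with 7 − 2 = 5 d electrons.
Since Δ_oct = 14900 cm⁻¹ < P = 24000 cm⁻¹, the complex adopts the high-spin configuration.
That gives t₂g³ eg².
Orbital CFSE = 0.0Δ_oct = 0.0 × 14900 = 0 cm⁻¹.
High-spin has no excess pairs, so no pairing correction applies.

0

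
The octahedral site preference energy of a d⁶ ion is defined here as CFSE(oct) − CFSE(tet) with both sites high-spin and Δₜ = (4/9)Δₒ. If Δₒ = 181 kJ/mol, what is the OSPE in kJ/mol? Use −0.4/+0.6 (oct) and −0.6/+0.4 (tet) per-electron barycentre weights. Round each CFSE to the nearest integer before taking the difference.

-24

Octahedral (high-spin): t2g^4 e_g^2, CFSE = 4(−0.4) + 2(+0.6) = -0.4Δₒ = -0.4 × 181 = -72 kJ/mol.
Tetrahedral: e^3 t2^3, CFSE = 3(−0.6) + 3(+0.4) = -0.6Δₜ = -0.6 × (4/9) × 181 = -48 kJ/mol.
OSPE = CFSE(oct) − CFSE(tet) = -72 − (-48) = -24 kJ/mol.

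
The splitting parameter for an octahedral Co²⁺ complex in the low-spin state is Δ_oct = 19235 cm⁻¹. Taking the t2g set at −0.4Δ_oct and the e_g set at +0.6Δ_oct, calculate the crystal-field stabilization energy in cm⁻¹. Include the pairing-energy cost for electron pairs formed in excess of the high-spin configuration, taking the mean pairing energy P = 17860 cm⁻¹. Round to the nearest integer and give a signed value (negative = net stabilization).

-16763

Group 9 minus oxidation state +2 gives a d⁷ configuration for Co²⁺.
The d⁷ electrons fill as t2g^6 e_g^1.
Orbital CFSE = 6(-0.4) + 1(0.6) = -1.8Δ_oct = -1.8 × 19235 = -34623 cm⁻¹.
Relative to high-spin t2g^5 e_g^2 (2 paired), the low-spin configuration has 1 additional pair, contributing +1 × 17860 = +17860 cm⁻¹.
Net CFSE = -34623 + 17860 = -16763 cm⁻¹.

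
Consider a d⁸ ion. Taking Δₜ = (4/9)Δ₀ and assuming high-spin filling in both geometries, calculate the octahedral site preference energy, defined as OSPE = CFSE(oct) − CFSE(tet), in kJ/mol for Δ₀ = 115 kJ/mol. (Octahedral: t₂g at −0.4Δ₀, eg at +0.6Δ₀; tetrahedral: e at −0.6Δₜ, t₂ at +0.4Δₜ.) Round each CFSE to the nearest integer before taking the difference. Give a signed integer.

In an octahedral site d⁸ (HS) is t₂g⁶ eg², giving CFSE(oct) = -1.2Δ₀ = -138 kJ/mol.
In a tetrahedral site the filling is e⁴ t₂⁴: CFSE(tet) = -0.8Δₜ = -0.8 × (4/9)(115) = -41 kJ/mol.
OSPE = -138 − (-41) = -97 kJ/mol.

-97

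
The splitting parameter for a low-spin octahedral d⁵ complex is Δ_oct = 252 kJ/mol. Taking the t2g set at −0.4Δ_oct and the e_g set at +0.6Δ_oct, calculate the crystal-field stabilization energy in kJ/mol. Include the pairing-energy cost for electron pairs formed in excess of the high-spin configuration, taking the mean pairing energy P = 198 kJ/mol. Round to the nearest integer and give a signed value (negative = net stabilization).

The d⁵ electrons fill as t2g^5 e_g^0.
The orbital stabilization is -2.0Δ_oct = -2.0 × 252 = -504 kJ/mol.
Relative to high-spin t2g^3 e_g^2 (0 paired), the low-spin configuration has 2 additional pairs, contributing +2 × 198 = +396 kJ/mol.
Overall CFSE = -504 + 396 = -108 kJ/mol.

-108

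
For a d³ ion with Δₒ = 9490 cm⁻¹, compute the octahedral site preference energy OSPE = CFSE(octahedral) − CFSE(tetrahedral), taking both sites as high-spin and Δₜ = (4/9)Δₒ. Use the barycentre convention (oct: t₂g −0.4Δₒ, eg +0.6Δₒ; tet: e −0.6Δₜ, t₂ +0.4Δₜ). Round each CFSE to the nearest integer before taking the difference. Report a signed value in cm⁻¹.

In an octahedral site d³ (HS) is t₂g³ eg⁰, giving CFSE(oct) = -1.2Δₒ = -11388 cm⁻¹.
Tetrahedral: e² t₂¹, CFSE = 2(−0.6) + 1(+0.4) = -0.8Δₜ = -0.8 × (4/9) × 9490 = -3374 cm⁻¹.
OSPE = -11388 − (-3374) = -8014 cm⁻¹.

-8014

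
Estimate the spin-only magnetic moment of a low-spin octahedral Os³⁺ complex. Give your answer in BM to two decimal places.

1.73 BM

Group 8 minus oxidation state +3 gives a d⁵ configuration for Os³⁺.
Configuration: t₂g⁵ eg⁰ → 1 unpaired electron.
μ(spin-only) = √[1(1+2)] = √3 ≈ 1.73 BM.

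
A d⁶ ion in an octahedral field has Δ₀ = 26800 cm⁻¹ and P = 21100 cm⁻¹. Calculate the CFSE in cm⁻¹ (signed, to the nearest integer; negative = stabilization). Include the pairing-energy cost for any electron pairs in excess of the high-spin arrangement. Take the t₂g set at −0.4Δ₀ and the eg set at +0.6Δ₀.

-22120

Since Δ₀ = 26800 cm⁻¹ > P = 21100 cm⁻¹, the complex adopts the low-spin configuration.
Filling d⁶ accordingly: t₂g⁶ eg⁰.
Orbital CFSE = -2.4Δ₀ = -2.4 × 26800 = -64320 cm⁻¹.
Excess pairs vs high-spin: 3 − 1 = 2; pairing cost = +42200 cm⁻¹.
Net CFSE = -64320 + 42200 = -22120 cm⁻¹.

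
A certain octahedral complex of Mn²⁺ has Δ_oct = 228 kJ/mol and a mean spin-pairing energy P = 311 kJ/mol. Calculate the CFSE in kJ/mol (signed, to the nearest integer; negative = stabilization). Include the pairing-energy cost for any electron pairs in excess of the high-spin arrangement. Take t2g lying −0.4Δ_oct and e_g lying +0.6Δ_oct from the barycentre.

0

Mn sits in group 7; removing 2 electrons leaves Mn²⁺ with 7 − 2 = 5 d electrons.
Here Δ_oct < P (228 < 311), so the high-spin state is favoured.
Filling d⁵ accordingly: t2g^3 e_g^2.
Orbital CFSE = 0.0Δ_oct = 0.0 × 228 = 0 kJ/mol.
High-spin has no excess pairs, so no pairing correction applies.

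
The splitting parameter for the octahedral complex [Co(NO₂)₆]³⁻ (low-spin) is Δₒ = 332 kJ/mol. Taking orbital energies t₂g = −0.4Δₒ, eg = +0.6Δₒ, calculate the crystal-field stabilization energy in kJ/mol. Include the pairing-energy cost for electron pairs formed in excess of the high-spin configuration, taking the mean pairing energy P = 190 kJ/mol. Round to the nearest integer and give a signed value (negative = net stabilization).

-417

Each NO₂⁻ contributes -1; 6 × (-1) = -6. With overall charge -3, Co is in the +3 oxidation state.
Co³⁺: group 9, so d-count = 9 − 3 = 6.
The d⁶ electrons fill as t₂g⁶ eg⁰.
CFSE(orbital) = 6×(-0.4Δₒ) + 0×(0.6Δₒ) = -2.4Δₒ; with Δₒ = 332 kJ/mol that is -797 kJ/mol.
Pairing penalty: 3 pairs vs 1 in the high-spin reference → 2 extra × P = 380 kJ/mol.
Net CFSE = -797 + 380 = -417 kJ/mol.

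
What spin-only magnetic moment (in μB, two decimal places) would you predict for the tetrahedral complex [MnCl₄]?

3.87 μB

Each Cl⁻ contributes -1; 4 × (-1) = -4. With overall charge +0, Mn is in the +4 oxidation state.
Group 7 minus oxidation state +4 gives a d³ configuration for Mn⁴⁺.
Tetrahedral fields are weak (Δₜ ≈ 4/9 Δₒ), so electrons fill high-spin.
Configuration: e^2 t2^1 → 3 unpaired electrons.
μ(spin-only) = √[3(3+2)] = √15 ≈ 3.87 μB.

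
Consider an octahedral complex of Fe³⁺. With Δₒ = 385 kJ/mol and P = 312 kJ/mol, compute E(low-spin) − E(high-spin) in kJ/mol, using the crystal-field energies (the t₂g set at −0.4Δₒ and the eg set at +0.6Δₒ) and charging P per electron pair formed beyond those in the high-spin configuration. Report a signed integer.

Group 8 minus oxidation state +3 gives a d⁵ configuration for Fe³⁺.
High-spin d⁵ fills as t₂g³ eg² with CFSE 3(−0.4) + 2(+0.6) = 0.0Δₒ = 0 kJ/mol.
Low-spin t₂g⁵ eg⁰ gives -2.0Δₒ = -770 kJ/mol, but forming 2 extra pairs costs 2P = 624 kJ/mol, so E(LS) = -770 + 624 = -146 kJ/mol.
Thus E(LS) − E(HS) = -146 kJ/mol.

-146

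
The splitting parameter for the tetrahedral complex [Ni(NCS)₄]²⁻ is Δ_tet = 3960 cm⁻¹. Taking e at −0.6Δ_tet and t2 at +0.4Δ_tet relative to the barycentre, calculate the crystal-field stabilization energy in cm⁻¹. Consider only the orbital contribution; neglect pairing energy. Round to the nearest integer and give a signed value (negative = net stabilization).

-3168

Each NCS⁻ contributes -1; 4 × (-1) = -4. With overall charge -2, Ni is in the +2 oxidation state.
Ni sits in group 10; removing 2 electrons leaves Ni²⁺ with 10 − 2 = 8 d electrons.
With tetrahedral geometry the complex is necessarily high-spin.
Configuration: e^4 t2^4.
CFSE(orbital) = 4×(-0.6Δ_tet) + 4×(0.4Δ_tet) = -0.8Δ_tet; with Δ_tet = 3960 cm⁻¹ that is -3168 cm⁻¹.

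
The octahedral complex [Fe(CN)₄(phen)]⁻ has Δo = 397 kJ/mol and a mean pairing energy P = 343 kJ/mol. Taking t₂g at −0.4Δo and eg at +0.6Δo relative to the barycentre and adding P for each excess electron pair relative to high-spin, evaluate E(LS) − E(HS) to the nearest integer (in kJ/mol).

-108

Ligand charges: 4×(-1) from CN⁻ and 1×(+0) from phen sum to -4; with overall charge -1, Fe is +3.
Fe sits in group 8; removing 3 electrons leaves Fe³⁺ with 8 − 3 = 5 d electrons.
High-spin d⁵ fills as t₂g³ eg² with CFSE 3(−0.4) + 2(+0.6) = 0.0Δo = 0 kJ/mol.
Low-spin t₂g⁵ eg⁰ gives -2.0Δo = -794 kJ/mol, but forming 2 extra pairs costs 2P = 686 kJ/mol, so E(LS) = -794 + 686 = -108 kJ/mol.
The difference is -108 − (0) = -108 kJ/mol, so low-spin lies lower.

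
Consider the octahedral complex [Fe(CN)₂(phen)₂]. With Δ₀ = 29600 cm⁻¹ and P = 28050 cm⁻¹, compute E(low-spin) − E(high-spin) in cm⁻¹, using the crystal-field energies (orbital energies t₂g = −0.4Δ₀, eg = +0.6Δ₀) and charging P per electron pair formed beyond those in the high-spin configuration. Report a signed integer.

-3100

Ligand charges: 2×(-1) from CN⁻ and 2×(+0) from phen sum to -2; with overall charge +0, Fe is +2.
Fe sits in group 8; removing 2 electrons leaves Fe²⁺ with 8 − 2 = 6 d electrons.
High-spin d⁶ fills as t₂g⁴ eg² with CFSE 4(−0.4) + 2(+0.6) = -0.4Δ₀ = -11840 cm⁻¹.
Low-spin t₂g⁶ eg⁰ gives -2.4Δ₀ = -71040 cm⁻¹, but forming 2 extra pairs costs 2P = 56100 cm⁻¹, so E(LS) = -71040 + 56100 = -14940 cm⁻¹.
E(LS) − E(HS) = -14940 − (-11840) = -3100 cm⁻¹.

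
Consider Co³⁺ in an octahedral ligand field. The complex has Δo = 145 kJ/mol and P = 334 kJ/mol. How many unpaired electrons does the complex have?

4

Co is in group 9, so Co³⁺ is d⁶ (9 − 3 = 6).
Here Δo < P (145 < 334), so the high-spin state is favoured.
Filling d⁶ accordingly: t2g^4 e_g^2.
Unpaired electrons: 4.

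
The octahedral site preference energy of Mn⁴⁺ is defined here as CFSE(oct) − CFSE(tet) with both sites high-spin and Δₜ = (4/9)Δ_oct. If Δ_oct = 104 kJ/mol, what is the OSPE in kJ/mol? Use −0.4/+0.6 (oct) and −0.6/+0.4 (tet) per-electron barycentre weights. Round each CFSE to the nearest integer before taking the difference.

-88

Mn⁴⁺: group 7, so d-count = 7 − 4 = 3.
In an octahedral site d³ (HS) is t₂g³ eg⁰, giving CFSE(oct) = -1.2Δ_oct = -125 kJ/mol.
In a tetrahedral site the filling is e² t₂¹: CFSE(tet) = -0.8Δₜ = -0.8 × (4/9)(104) = -37 kJ/mol.
Subtracting, OSPE = -125 − (-37) = -88 kJ/mol.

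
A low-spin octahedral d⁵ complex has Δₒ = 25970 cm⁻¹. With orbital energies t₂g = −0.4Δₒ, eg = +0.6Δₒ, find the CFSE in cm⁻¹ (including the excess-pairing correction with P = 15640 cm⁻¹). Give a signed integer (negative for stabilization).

-20660

The d⁵ electrons fill as t₂g⁵ eg⁰.
The orbital stabilization is -2.0Δₒ = -2.0 × 25970 = -51940 cm⁻¹.
Relative to high-spin t₂g³ eg² (0 paired), the low-spin configuration has 2 additional pairs, contributing +2 × 15640 = +31280 cm⁻¹.
Overall CFSE = -51940 + 31280 = -20660 cm⁻¹.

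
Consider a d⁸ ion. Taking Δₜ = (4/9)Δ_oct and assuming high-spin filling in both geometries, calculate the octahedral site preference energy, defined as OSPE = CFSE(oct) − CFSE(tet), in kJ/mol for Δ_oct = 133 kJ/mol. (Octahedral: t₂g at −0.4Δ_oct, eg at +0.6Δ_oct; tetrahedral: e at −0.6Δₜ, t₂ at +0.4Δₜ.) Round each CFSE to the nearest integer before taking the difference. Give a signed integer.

-113

Octahedral high-spin t2g^6 e_g^2: CFSE = -1.2 × 133 = -160 kJ/mol.
Tetrahedral: e^4 t2^4, CFSE = 4(−0.6) + 4(+0.4) = -0.8Δₜ = -0.8 × (4/9) × 133 = -47 kJ/mol.
OSPE = -160 − (-47) = -113 kJ/mol.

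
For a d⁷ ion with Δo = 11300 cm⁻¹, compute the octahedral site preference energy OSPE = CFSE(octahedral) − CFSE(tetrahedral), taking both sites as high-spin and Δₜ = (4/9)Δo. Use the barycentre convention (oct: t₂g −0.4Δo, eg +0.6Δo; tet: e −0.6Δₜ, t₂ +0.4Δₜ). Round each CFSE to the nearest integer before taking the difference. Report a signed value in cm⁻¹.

In an octahedral site d⁷ (HS) is t₂g⁵ eg², giving CFSE(oct) = -0.8Δo = -9040 cm⁻¹.
Tetrahedral: e⁴ t₂³, CFSE = 4(−0.6) + 3(+0.4) = -1.2Δₜ = -1.2 × (4/9) × 11300 = -6027 cm⁻¹.
OSPE = -9040 − (-6027) = -3013 cm⁻¹.

-3013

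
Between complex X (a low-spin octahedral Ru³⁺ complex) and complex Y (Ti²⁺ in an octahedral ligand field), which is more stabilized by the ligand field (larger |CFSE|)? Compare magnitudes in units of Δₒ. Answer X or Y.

X

X: Ru is in group 8, so Ru³⁺ is d⁵ (8 − 3 = 5); t2g^5 e_g^0, CFSE = -2.0Δₒ.
Y: Ti is in group 4, so Ti²⁺ is d² (4 − 2 = 2); For octahedral d² the high- and low-spin configurations coincide; t2g^2 e_g^0, CFSE = -0.8Δₒ.
So X has the larger |CFSE|.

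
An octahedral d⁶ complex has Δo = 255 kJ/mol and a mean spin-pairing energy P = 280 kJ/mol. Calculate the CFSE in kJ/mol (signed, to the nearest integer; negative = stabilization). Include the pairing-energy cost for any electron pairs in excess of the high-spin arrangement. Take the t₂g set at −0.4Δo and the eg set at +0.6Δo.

-102

With Δo < P the complex is high-spin.
Configuration: t₂g⁴ eg².
Orbital CFSE = -0.4Δo = -0.4 × 255 = -102 kJ/mol.
High-spin has no excess pairs, so no pairing correction applies.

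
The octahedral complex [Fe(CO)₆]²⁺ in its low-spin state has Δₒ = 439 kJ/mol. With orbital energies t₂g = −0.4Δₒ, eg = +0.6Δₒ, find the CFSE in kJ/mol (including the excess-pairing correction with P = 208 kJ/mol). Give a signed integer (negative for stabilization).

CO is neutral, so the +2 overall charge sits on Fe: oxidation state +2.
Fe²⁺: group 8, so d-count = 8 − 2 = 6.
Configuration: t₂g⁶ eg⁰.
CFSE(orbital) = 6×(-0.4Δₒ) + 0×(0.6Δₒ) = -2.4Δₒ; with Δₒ = 439 kJ/mol that is -1054 kJ/mol.
Relative to high-spin t₂g⁴ eg² (1 paired), the low-spin configuration has 2 additional pairs, contributing +2 × 208 = +416 kJ/mol.
Net CFSE = -1054 + 416 = -638 kJ/mol.

-638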